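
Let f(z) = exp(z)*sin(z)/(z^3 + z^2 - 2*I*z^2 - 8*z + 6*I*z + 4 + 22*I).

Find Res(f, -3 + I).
Write f(z) = P(z)/Q(z) with P(z) = exp(z)*sin(z) and Q(z) = z^3 + z^2 - 2*I*z^2 - 8*z + 6*I*z + 4 + 22*I.
The denominator factors as Q(z) = (z + 1 - 2*I)*(z - 3 + I)*(z + 3 - I), so z = -3 + I is a simple zero of Q and P is analytic there; z = -3 + I is therefore a simple pole and
  Res(f, z₀) = P(z₀)/Q'(z₀).

Q'(z) = 3*z^2 + 2*z - 4*I*z - 8 + 6*I, so Q'(-3 + I) = 14 + 2*I.
P(-3 + I) = -exp(-3 + I)*sin(3 - I).

Res(f, -3 + I) = (-exp(-3 + I)*sin(3 - I))/(14 + 2*I) = (-7/100 + I/100)*exp(-3 + I)*sin(3 - I)

Final answer: (-7/100 + I/100)*exp(-3 + I)*sin(3 - I)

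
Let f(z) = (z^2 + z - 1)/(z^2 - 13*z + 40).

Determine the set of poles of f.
{5, 8}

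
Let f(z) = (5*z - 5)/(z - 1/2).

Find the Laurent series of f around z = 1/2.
Put w = z - (1/2), i.e. z = w + 1/2. The denominator is w, so it suffices to rewrite the numerator in powers of w.

P(z) = 5*z - 5
P(w + 1/2) = -5/2 + 5*w

Dividing each term by w:
  f = -5/(2*w) + 5

Substituting back w = z - 1/2:
  f(z) = -5/(2*(z - 1/2)) + 5

The series is finite because the numerator is a polynomial; the negative powers form the principal part, and the coefficient of 1/(z - 1/2) gives Res(f, 1/2) = -5/2.

Final answer: -5/(2*(z - 1/2)) + 5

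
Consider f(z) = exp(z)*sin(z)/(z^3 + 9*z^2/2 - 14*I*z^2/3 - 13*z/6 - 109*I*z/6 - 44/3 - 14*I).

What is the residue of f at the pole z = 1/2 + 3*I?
(588/27365 - 1896*I/27365)*exp(1/2 + 3*I)*sin(1/2 + 3*I)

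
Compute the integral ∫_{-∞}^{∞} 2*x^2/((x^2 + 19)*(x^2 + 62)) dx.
Let f(z) = 2*z^2/((z^2 + 19)*(z^2 + 62)). The denominator has no real zeros and deg Q - deg P = 2 ≥ 2, so the integral of f over the upper semicircle |z| = R tends to 0 as R → ∞. Closing the contour in the upper half-plane,
  ∫_{-∞}^{∞} f(x) dx = 2πi · Σ Res(f, z_k)  over the poles with Im z_k > 0.

Zeros of the denominator: z^2 + 62 = 0 gives z = ±sqrt(62)*I; z^2 + 19 = 0 gives z = ±sqrt(19)*I.
Upper half-plane: z = sqrt(19)*I, z = sqrt(62)*I (simple).

Each pole is a simple zero of Q(z) = z^4 + 81*z^2 + 1178, so Res(f, z₀) = P(z₀)/Q'(z₀) with P(z) = 2*z^2, Q'(z) = 4*z^3 + 162*z:
  Res(f, sqrt(19)*I) = (-38)/(86*sqrt(19)*I) = sqrt(19)*I/43
  Res(f, sqrt(62)*I) = (-124)/(-86*sqrt(62)*I) = -sqrt(62)*I/43

Sum of residues: I*(-sqrt(62) + sqrt(19))/43
∫_{-∞}^{∞} f(x) dx = 2πi · (I*(-sqrt(62) + sqrt(19))/43) = 2*pi*(-sqrt(19) + sqrt(62))/43

Final answer: 2*pi*(-sqrt(19) + sqrt(62))/43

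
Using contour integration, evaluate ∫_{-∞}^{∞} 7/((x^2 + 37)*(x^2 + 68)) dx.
7*pi*(-37*sqrt(17) + 34*sqrt(37))/38998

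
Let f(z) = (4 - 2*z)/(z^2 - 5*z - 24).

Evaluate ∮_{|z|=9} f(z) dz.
By the residue theorem, ∮_C f(z) dz = 2πi · (sum of the residues of f at the poles inside |z| = 9).

The denominator factors as (z - 8)*(z + 3), so the singularities of f are simple poles at z = 8, z = -3.
  |8|² = 64 < 81 = 9², so this pole is inside the contour.
  |-3|² = 9 < 81 = 9², so this pole is inside the contour.

With P(z) = 4 - 2*z and Q(z) = z^2 - 5*z - 24, each pole is simple, so Res(f, z₀) = P(z₀)/Q'(z₀) with Q'(z) = 2*z - 5.
  Res(f, 8) = P(8)/Q'(8) = (-12)/(11) = -12/11
  Res(f, -3) = P(-3)/Q'(-3) = (10)/(-11) = -10/11

Sum of residues inside C: -2
∮_C f(z) dz = 2πi · (-2) = -4*I*pi

Final answer: -4*I*pi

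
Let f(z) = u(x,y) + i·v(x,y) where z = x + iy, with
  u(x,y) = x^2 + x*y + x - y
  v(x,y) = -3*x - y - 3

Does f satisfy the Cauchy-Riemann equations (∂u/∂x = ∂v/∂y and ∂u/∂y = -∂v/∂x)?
∂u/∂x = 2*x + y + 1
∂v/∂y = -1
∂u/∂y = x - 1
∂v/∂x = -3
∂u/∂x ≠ ∂v/∂y and ∂u/∂y ≠ -∂v/∂x; the Cauchy-Riemann equations are not satisfied, so f is not analytic.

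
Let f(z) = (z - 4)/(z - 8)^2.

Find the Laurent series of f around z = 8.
Put w = z - (8), i.e. z = w + 8. The denominator is w^2, so it suffices to rewrite the numerator in powers of w.

P(z) = z - 4
P(w + 8) = 4 + w

Dividing each term by w^2:
  f = 4/w^2 + 1/w

Substituting back w = z - 8:
  f(z) = 4/(z - 8)^2 + 1/(z - 8)

The series is finite because the numerator is a polynomial; the negative powers form the principal part, and the coefficient of 1/(z - 8) gives Res(f, 8) = 1.

Final answer: 4/(z - 8)^2 + 1/(z - 8)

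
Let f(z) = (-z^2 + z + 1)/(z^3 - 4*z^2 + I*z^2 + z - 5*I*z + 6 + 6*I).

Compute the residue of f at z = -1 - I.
Write f(z) = P(z)/Q(z) with P(z) = -z^2 + z + 1 and Q(z) = z^3 - 4*z^2 + I*z^2 + z - 5*I*z + 6 + 6*I.
The denominator factors as Q(z) = (z - 3)*(z + 1 + I)*(z - 2), so z = -1 - I is a simple zero of Q and P is analytic there; z = -1 - I is therefore a simple pole and
  Res(f, z₀) = P(z₀)/Q'(z₀).

Q'(z) = 3*z^2 - 8*z + 2*I*z + 1 - 5*I, so Q'(-1 - I) = 11 + 7*I.
P(-1 - I) = -3*I.

Res(f, -1 - I) = (-3*I)/(11 + 7*I) = -21/170 - 33*I/170

Final answer: -21/170 - 33*I/170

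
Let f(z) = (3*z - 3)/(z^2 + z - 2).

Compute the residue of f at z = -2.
Write f(z) = P(z)/Q(z) with P(z) = 3*z - 3 and Q(z) = z^2 + z - 2.
The denominator factors as Q(z) = (z - 1)*(z + 2), so z = -2 is a simple zero of Q and P is analytic there; z = -2 is therefore a simple pole and
  Res(f, z₀) = P(z₀)/Q'(z₀).

Q'(z) = 2*z + 1, so Q'(-2) = -3.
P(-2) = -9.

Res(f, -2) = (-9)/(-3) = 3

Final answer: 3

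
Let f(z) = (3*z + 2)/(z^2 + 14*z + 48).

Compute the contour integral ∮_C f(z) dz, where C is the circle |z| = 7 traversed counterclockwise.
By the residue theorem, ∮_C f(z) dz = 2πi · (sum of the residues of f at the poles inside |z| = 7).

The denominator factors as (z + 8)*(z + 6), so the singularities of f are simple poles at z = -8, z = -6.
  |-8|² = 64 > 49 = 7², so this pole is outside the contour.
  |-6|² = 36 < 49 = 7², so this pole is inside the contour.

With P(z) = 3*z + 2 and Q(z) = z^2 + 14*z + 48, each pole is simple, so Res(f, z₀) = P(z₀)/Q'(z₀) with Q'(z) = 2*z + 14.
  Res(f, -6) = P(-6)/Q'(-6) = (-16)/(2) = -8

∮_C f(z) dz = 2πi · (-8) = -16*I*pi

Final answer: -16*I*pi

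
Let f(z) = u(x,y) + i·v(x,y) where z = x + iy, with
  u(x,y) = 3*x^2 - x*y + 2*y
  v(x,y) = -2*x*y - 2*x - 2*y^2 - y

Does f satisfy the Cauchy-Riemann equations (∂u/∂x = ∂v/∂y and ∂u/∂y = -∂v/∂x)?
∂u/∂x = 6*x - y
∂v/∂y = -2*x - 4*y - 1
∂u/∂y = 2 - x
∂v/∂x = -2*y - 2
∂u/∂x ≠ ∂v/∂y and ∂u/∂y ≠ -∂v/∂x; the Cauchy-Riemann equations are not satisfied, so f is not analytic.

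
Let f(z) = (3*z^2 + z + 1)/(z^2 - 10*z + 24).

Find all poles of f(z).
The singularities of f are the zeros of the denominator. Factoring,
  z^2 - 10*z + 24 = (z - 4)*(z - 6)
so the candidates are z = 4, z = 6.

Check the numerator P(z) = 3*z^2 + z + 1 at each one:
  P(4) = 53 ≠ 0, so z = 4 is a (simple) pole.
  P(6) = 115 ≠ 0, so z = 6 is a (simple) pole.

Poles of f: {4, 6}

Final answer: {4, 6}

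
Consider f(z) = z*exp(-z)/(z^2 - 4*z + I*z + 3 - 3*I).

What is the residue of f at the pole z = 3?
(6/5 - 3*I/5)*exp(-3)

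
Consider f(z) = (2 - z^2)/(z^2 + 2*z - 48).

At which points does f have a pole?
{-8, 6}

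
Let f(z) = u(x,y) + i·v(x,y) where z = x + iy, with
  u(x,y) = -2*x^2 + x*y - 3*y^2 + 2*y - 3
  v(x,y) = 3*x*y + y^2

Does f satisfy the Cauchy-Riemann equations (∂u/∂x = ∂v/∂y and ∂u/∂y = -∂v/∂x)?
∂u/∂x = -4*x + y
∂v/∂y = 3*x + 2*y
∂u/∂y = x - 6*y + 2
∂v/∂x = 3*y
∂u/∂x ≠ ∂v/∂y and ∂u/∂y ≠ -∂v/∂x; the Cauchy-Riemann equations are not satisfied, so f is not analytic.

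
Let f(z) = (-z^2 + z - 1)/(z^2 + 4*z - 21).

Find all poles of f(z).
{-7, 3}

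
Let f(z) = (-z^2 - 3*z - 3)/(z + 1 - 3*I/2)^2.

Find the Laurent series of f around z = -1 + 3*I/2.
(5/4 - 3*I/2)/(z + 1 - 3*I/2)^2 + (-1 - 3*I)/(z + 1 - 3*I/2) - 1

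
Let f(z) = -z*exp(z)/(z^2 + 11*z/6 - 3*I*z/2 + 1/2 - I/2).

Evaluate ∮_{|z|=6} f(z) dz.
pi*(18/65 - 144*I/65)*exp(-3/2 + 3*I/2) + pi*(-18/65 + 14*I/65)*exp(-1/3)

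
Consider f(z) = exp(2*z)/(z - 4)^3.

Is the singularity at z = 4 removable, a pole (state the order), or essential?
pole of order 3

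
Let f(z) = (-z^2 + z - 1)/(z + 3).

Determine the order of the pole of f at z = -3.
Factor the denominator:
  z + 3 = (z + 3)

The numerator P(z) = -z^2 + z - 1 has P(-3) = -13 ≠ 0, so no factor of (z + 3) cancels.
Near z = -3 we can therefore write f(z) = g(z)/(z + 3) with g analytic at -3 and g(-3) ≠ 0 (g is just the numerator).

Hence z = -3 is a pole of order 1.

Final answer: 1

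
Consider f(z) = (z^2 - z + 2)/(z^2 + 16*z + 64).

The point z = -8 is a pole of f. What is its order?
Factor the denominator:
  z^2 + 16*z + 64 = (z + 8)^2

The numerator P(z) = z^2 - z + 2 has P(-8) = 74 ≠ 0, so no factor of (z + 8) cancels.
Near z = -8 we can therefore write f(z) = g(z)/(z + 8)^2 with g analytic at -8 and g(-8) ≠ 0 (g is just the numerator).

Hence z = -8 is a pole of order 2.

Final answer: 2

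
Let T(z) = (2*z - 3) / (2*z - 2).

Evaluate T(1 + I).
Substitute z = 1 + I:
  numerator:   2*(1 + I) - 3 = -1 + 2*I
  denominator: 2*(1 + I) - 2 = 2*I
T(1 + I) = (-1 + 2*I)/(2*I); multiplying numerator and denominator by the conjugate -2*I gives (4 + 2*I)/4 = 1 + I/2

Final answer: 1 + I/2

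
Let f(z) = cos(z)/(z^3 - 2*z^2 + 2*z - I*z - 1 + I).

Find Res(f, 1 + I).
Write f(z) = P(z)/Q(z) with P(z) = cos(z) and Q(z) = z^3 - 2*z^2 + 2*z - I*z - 1 + I.
The denominator factors as Q(z) = (z + I)*(z - 1)*(z - 1 - I), so z = 1 + I is a simple zero of Q and P is analytic there; z = 1 + I is therefore a simple pole and
  Res(f, z₀) = P(z₀)/Q'(z₀).

Q'(z) = 3*z^2 - 4*z + 2 - I, so Q'(1 + I) = -2 + I.
P(1 + I) = cos(1 + I).

Res(f, 1 + I) = (cos(1 + I))/(-2 + I) = (-2/5 - I/5)*cos(1 + I)

Final answer: (-2/5 - I/5)*cos(1 + I)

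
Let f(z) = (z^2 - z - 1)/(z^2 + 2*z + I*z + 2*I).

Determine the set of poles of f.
{-2, -I}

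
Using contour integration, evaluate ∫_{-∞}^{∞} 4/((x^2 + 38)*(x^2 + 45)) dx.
2*pi*(-38*sqrt(5) + 15*sqrt(38))/1995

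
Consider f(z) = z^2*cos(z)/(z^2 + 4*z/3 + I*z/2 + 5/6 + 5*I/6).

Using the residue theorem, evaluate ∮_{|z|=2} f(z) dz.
By the residue theorem, ∮_C f(z) dz = 2πi · (sum of the residues of f at the poles inside |z| = 2).

The denominator factors as (z + 1 - I/2)*(z + 1/3 + I), so the singularities of f are simple poles at z = -1 + I/2, z = -1/3 - I.
  |-1 + I/2|² = 5/4 < 4 = 2², so this pole is inside the contour.
  |-1/3 - I|² = 10/9 < 4 = 2², so this pole is inside the contour.

With P(z) = z^2*cos(z) and Q(z) = z^2 + 4*z/3 + I*z/2 + 5/6 + 5*I/6, each pole is simple, so Res(f, z₀) = P(z₀)/Q'(z₀) with Q'(z) = 2*z + 4/3 + I/2.
  Res(f, -1 + I/2) = P(-1 + I/2)/Q'(-1 + I/2) = ((3/4 - I)*cos(1 - I/2))/(-2/3 + 3*I/2) = (-72/97 - 33*I/194)*cos(1 - I/2)
  Res(f, -1/3 - I) = P(-1/3 - I)/Q'(-1/3 - I) = ((-8/9 + 2*I/3)*cos(1/3 + I))/(2/3 - 3*I/2) = (-172/291 - 32*I/97)*cos(1/3 + I)

Sum of residues inside C: (-72/97 - 33*I/194)*cos(1 - I/2) + (-172/291 - 32*I/97)*cos(1/3 + I)
∮_C f(z) dz = 2πi · ((-72/97 - 33*I/194)*cos(1 - I/2) + (-172/291 - 32*I/97)*cos(1/3 + I)) = pi*(64/97 - 344*I/291)*cos(1/3 + I) + pi*(33/97 - 144*I/97)*cos(1 - I/2)

Final answer: pi*(64/97 - 344*I/291)*cos(1/3 + I) + pi*(33/97 - 144*I/97)*cos(1 - I/2)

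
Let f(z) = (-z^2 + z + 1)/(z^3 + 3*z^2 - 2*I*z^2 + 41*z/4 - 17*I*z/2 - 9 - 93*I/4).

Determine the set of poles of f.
The singularities of f are the zeros of the denominator. Factoring,
  z^3 + 3*z^2 - 2*I*z^2 + 41*z/4 - 17*I*z/2 - 9 - 93*I/4 = (z + 2 + 3*I)*(z - 1/2 - 2*I)*(z + 3/2 - 3*I)
so the candidates are z = -2 - 3*I, z = 1/2 + 2*I, z = -3/2 + 3*I.

Check the numerator P(z) = -z^2 + z + 1 at each one:
  P(-2 - 3*I) = 4 - 15*I ≠ 0, so z = -2 - 3*I is a (simple) pole.
  P(1/2 + 2*I) = 21/4 ≠ 0, so z = 1/2 + 2*I is a (simple) pole.
  P(-3/2 + 3*I) = 25/4 + 12*I ≠ 0, so z = -3/2 + 3*I is a (simple) pole.

Poles of f: {-2 - 3*I, -3/2 + 3*I, 1/2 + 2*I}

Final answer: {-2 - 3*I, -3/2 + 3*I, 1/2 + 2*I}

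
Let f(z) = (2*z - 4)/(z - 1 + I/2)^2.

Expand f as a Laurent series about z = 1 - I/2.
Put w = z - (1 - I/2), i.e. z = w + 1 - I/2. The denominator is w^2, so it suffices to rewrite the numerator in powers of w.

P(z) = 2*z - 4
P(w + 1 - I/2) = -2 - I + 2*w

Dividing each term by w^2:
  f = (-2 - I)/w^2 + 2/w

Substituting back w = z - 1 + I/2:
  f(z) = (-2 - I)/(z - 1 + I/2)^2 + 2/(z - 1 + I/2)

The series is finite because the numerator is a polynomial; the negative powers form the principal part, and the coefficient of 1/(z - 1 + I/2) gives Res(f, 1 - I/2) = 2.

Final answer: (-2 - I)/(z - 1 + I/2)^2 + 2/(z - 1 + I/2)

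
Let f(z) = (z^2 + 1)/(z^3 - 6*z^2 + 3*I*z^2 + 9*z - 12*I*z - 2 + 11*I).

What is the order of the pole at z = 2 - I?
3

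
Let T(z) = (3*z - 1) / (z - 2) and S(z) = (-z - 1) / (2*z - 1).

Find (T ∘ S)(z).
(5*z + 2)/(5*z - 1)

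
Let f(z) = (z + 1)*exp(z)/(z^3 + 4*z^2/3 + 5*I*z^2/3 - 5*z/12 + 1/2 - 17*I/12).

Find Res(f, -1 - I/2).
Write f(z) = P(z)/Q(z) with P(z) = (z + 1)*exp(z) and Q(z) = z^3 + 4*z^2/3 + 5*I*z^2/3 - 5*z/12 + 1/2 - 17*I/12.
The denominator factors as Q(z) = (z + 1 + I/2)*(z - 2/3 - I/3)*(z + 1 + 3*I/2), so z = -1 - I/2 is a simple zero of Q and P is analytic there; z = -1 - I/2 is therefore a simple pole and
  Res(f, z₀) = P(z₀)/Q'(z₀).

Q'(z) = 3*z^2 + 8*z/3 + 10*I*z/3 - 5/12, so Q'(-1 - I/2) = 5/6 - 5*I/3.
P(-1 - I/2) = -I*exp(-1 - I/2)/2.

Res(f, -1 - I/2) = (-I*exp(-1 - I/2)/2)/(5/6 - 5*I/3) = (6/25 - 3*I/25)*exp(-1 - I/2)

Final answer: (6/25 - 3*I/25)*exp(-1 - I/2)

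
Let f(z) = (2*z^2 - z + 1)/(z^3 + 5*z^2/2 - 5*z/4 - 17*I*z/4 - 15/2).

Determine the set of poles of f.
The singularities of f are the zeros of the denominator. Factoring,
  z^3 + 5*z^2/2 - 5*z/4 - 17*I*z/4 - 15/2 = (z - 3/2 - I/2)*(z + 3 + 3*I/2)*(z + 1 - I)
so the candidates are z = 3/2 + I/2, z = -3 - 3*I/2, z = -1 + I.

Check the numerator P(z) = 2*z^2 - z + 1 at each one:
  P(3/2 + I/2) = 7/2 + 5*I/2 ≠ 0, so z = 3/2 + I/2 is a (simple) pole.
  P(-3 - 3*I/2) = 35/2 + 39*I/2 ≠ 0, so z = -3 - 3*I/2 is a (simple) pole.
  P(-1 + I) = 2 - 5*I ≠ 0, so z = -1 + I is a (simple) pole.

Poles of f: {-3 - 3*I/2, -1 + I, 3/2 + I/2}

Final answer: {-3 - 3*I/2, -1 + I, 3/2 + I/2}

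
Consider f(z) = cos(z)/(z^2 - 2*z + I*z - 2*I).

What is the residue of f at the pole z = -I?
(-2/5 + I/5)*cosh(1)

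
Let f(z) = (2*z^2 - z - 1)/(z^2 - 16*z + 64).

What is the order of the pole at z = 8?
Factor the denominator:
  z^2 - 16*z + 64 = (z - 8)^2

The numerator P(z) = 2*z^2 - z - 1 has P(8) = 119 ≠ 0, so no factor of (z - 8) cancels.
Near z = 8 we can therefore write f(z) = g(z)/(z - 8)^2 with g analytic at 8 and g(8) ≠ 0 (g is just the numerator).

Hence z = 8 is a pole of order 2.

Final answer: 2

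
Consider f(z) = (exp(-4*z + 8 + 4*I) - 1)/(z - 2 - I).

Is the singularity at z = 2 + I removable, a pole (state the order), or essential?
Let u = z - 2 - I. The exponent is -4*z + 8 + 4*I = -4u, so
  f = (e^(-4u) - 1)/u = ((-4u) + (-4u)^2/2 + (-4u)^3/6 + ...)/u = -4 + (8)*u + (-32/3)*u^2 + ...
The Laurent expansion about u = 0 has no negative powers; equivalently lim_{z→2 + I} f(z) = -4 exists and is finite.
So the singularity is removable.

Final answer: removable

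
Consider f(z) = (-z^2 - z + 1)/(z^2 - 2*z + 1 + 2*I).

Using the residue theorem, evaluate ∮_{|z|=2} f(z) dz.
pi*(1/2 - 3*I/2)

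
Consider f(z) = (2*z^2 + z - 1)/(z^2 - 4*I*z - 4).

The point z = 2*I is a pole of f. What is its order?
Factor the denominator:
  z^2 - 4*I*z - 4 = (z - 2*I)^2

The numerator P(z) = 2*z^2 + z - 1 has P(2*I) = -9 + 2*I ≠ 0, so no factor of (z - 2*I) cancels.
Near z = 2*I we can therefore write f(z) = g(z)/(z - 2*I)^2 with g analytic at 2*I and g(2*I) ≠ 0 (g is just the numerator).

Hence z = 2*I is a pole of order 2.

Final answer: 2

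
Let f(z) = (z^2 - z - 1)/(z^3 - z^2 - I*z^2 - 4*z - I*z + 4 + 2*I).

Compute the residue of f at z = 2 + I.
15/34 + 9*I/34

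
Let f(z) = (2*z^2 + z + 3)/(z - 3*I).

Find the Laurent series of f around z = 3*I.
Put w = z - (3*I), i.e. z = w + 3*I. The denominator is w, so it suffices to rewrite the numerator in powers of w.

P(z) = 2*z^2 + z + 3
P(w + 3*I) = -15 + 3*I + (1 + 12*I)*w + 2*w^2

Dividing each term by w:
  f = (-15 + 3*I)/w + 1 + 12*I + 2*w

Substituting back w = z - 3*I:
  f(z) = (-15 + 3*I)/(z - 3*I) + 1 + 12*I + 2*(z - 3*I)

The series is finite because the numerator is a polynomial; the negative powers form the principal part, and the coefficient of 1/(z - 3*I) gives Res(f, 3*I) = -15 + 3*I.

Final answer: (-15 + 3*I)/(z - 3*I) + 1 + 12*I + 2*(z - 3*I)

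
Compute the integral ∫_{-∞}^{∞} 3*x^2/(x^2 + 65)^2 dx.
3*sqrt(65)*pi/130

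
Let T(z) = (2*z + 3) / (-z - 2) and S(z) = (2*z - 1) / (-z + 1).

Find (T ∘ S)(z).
(T ∘ S)(z) = T(S(z)) = ((2)*S(z) + (3))/((-1)*S(z) + (-2)). Multiply numerator and denominator by -z + 1:
  numerator:   (2)*(2*z - 1) + (3)*(-z + 1) = z + 1
  denominator: (-1)*(2*z - 1) + (-2)*(-z + 1) = -1
(T ∘ S)(z) = (z + 1)/(-1) = -z - 1

Final answer: -z - 1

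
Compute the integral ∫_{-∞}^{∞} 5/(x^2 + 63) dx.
Let f(z) = 5/(z^2 + 63). The denominator has no real zeros and deg Q - deg P = 2 ≥ 2, so the integral of f over the upper semicircle |z| = R tends to 0 as R → ∞. Closing the contour in the upper half-plane,
  ∫_{-∞}^{∞} f(x) dx = 2πi · Σ Res(f, z_k)  over the poles with Im z_k > 0.

Zeros of the denominator: z^2 + 63 = 0 gives z = ±3*sqrt(7)*I.
Upper half-plane: z = 3*sqrt(7)*I (simple).

Each pole is a simple zero of Q(z) = z^2 + 63, so Res(f, z₀) = P(z₀)/Q'(z₀) with P(z) = 5, Q'(z) = 2*z:
  Res(f, 3*sqrt(7)*I) = (5)/(6*sqrt(7)*I) = -5*sqrt(7)*I/42

∫_{-∞}^{∞} f(x) dx = 2πi · (-5*sqrt(7)*I/42) = 5*sqrt(7)*pi/21

Final answer: 5*sqrt(7)*pi/21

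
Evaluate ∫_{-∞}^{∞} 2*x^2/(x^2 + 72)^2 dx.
Let f(z) = 2*z^2/(z^2 + 72)^2. The denominator has no real zeros and deg Q - deg P = 2 ≥ 2, so the integral of f over the upper semicircle |z| = R tends to 0 as R → ∞. Closing the contour in the upper half-plane,
  ∫_{-∞}^{∞} f(x) dx = 2πi · Σ Res(f, z_k)  over the poles with Im z_k > 0.

Zeros of the denominator: z^2 + 72 = 0 gives z = ±6*sqrt(2)*I.
Upper half-plane: z = 6*sqrt(2)*I (a pole of order 2).

Write f(z) = g(z)/(z - 6*sqrt(2)*I)^2 with g(z) = 2*z^2/(z + 6*sqrt(2)*I)^2. For a double pole, Res(f, z₀) = g'(z₀):
  g'(z) = 24*sqrt(2)*I*z/(z + 6*sqrt(2)*I)^3
  Res(f, 6*sqrt(2)*I) = g'(6*sqrt(2)*I) = -sqrt(2)*I/24

∫_{-∞}^{∞} f(x) dx = 2πi · (-sqrt(2)*I/24) = sqrt(2)*pi/12

Final answer: sqrt(2)*pi/12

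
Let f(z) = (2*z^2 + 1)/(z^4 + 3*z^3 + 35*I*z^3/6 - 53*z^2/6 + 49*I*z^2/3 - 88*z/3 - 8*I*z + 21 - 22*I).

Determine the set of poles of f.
The singularities of f are the zeros of the denominator. Factoring,
  z^4 + 3*z^3 + 35*I*z^3/6 - 53*z^2/6 + 49*I*z^2/3 - 88*z/3 - 8*I*z + 21 - 22*I = (z - 1 + I/3)*(z + 1 + 3*I)*(z + 3 - I/2)*(z + 3*I)
so the candidates are z = 1 - I/3, z = -1 - 3*I, z = -3 + I/2, z = -3*I.

Check the numerator P(z) = 2*z^2 + 1 at each one:
  P(1 - I/3) = 25/9 - 4*I/3 ≠ 0, so z = 1 - I/3 is a (simple) pole.
  P(-1 - 3*I) = -15 + 12*I ≠ 0, so z = -1 - 3*I is a (simple) pole.
  P(-3 + I/2) = 37/2 - 6*I ≠ 0, so z = -3 + I/2 is a (simple) pole.
  P(-3*I) = -17 ≠ 0, so z = -3*I is a (simple) pole.

Poles of f: {-3 + I/2, -1 - 3*I, -3*I, 1 - I/3}

Final answer: {-3 + I/2, -1 - 3*I, -3*I, 1 - I/3}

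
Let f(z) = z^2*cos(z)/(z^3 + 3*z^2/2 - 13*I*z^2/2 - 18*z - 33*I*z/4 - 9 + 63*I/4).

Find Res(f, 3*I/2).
(21/74 - 15*I/74)*cosh(3/2)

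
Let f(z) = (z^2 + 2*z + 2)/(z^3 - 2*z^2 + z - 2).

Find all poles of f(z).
The singularities of f are the zeros of the denominator. Factoring,
  z^3 - 2*z^2 + z - 2 = (z - 2)*(z - I)*(z + I)
so the candidates are z = 2, z = I, z = -I.

Check the numerator P(z) = z^2 + 2*z + 2 at each one:
  P(2) = 10 ≠ 0, so z = 2 is a (simple) pole.
  P(I) = 1 + 2*I ≠ 0, so z = I is a (simple) pole.
  P(-I) = 1 - 2*I ≠ 0, so z = -I is a (simple) pole.

Poles of f: {-I, I, 2}

Final answer: {-I, I, 2}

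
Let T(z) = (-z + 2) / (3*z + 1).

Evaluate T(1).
Substitute z = 1:
  numerator:   -(1) + 2 = 1
  denominator: 3*(1) + 1 = 4
T(1) = (1)/(4) = 1/4

Final answer: 1/4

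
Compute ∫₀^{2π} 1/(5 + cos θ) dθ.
sqrt(6)*pi/6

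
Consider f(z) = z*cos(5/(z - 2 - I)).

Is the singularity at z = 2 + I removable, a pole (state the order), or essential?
Let u = z - 2 - I. Then
  cos(5/u) = Σ_{k≥0} (-1)^k (5)^(2k)/((2k)!·u^(2k)) = 1 - 25/(2*u^2) + 625/(24*u^4) + ...
which has infinitely many negative powers of u, so cos(5/(z - 2 - I)) has an essential singularity at z = 2 + I.
The extra factor z is a nonzero polynomial; if the product had at most a pole at z = 2 + I, dividing by that polynomial would leave cos(5/(z - 2 - I)) with at most a pole too — contradiction. (Equivalently, the product's Laurent series still has infinitely many negative powers.)
So the singularity is essential.

Final answer: essential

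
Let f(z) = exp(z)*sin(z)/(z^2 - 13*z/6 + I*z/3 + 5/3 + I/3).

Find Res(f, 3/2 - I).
Write f(z) = P(z)/Q(z) with P(z) = exp(z)*sin(z) and Q(z) = z^2 - 13*z/6 + I*z/3 + 5/3 + I/3.
The denominator factors as Q(z) = (z - 3/2 + I)*(z - 2/3 - 2*I/3), so z = 3/2 - I is a simple zero of Q and P is analytic there; z = 3/2 - I is therefore a simple pole and
  Res(f, z₀) = P(z₀)/Q'(z₀).

Q'(z) = 2*z - 13/6 + I/3, so Q'(3/2 - I) = 5/6 - 5*I/3.
P(3/2 - I) = exp(3/2 - I)*sin(3/2 - I).

Res(f, 3/2 - I) = (exp(3/2 - I)*sin(3/2 - I))/(5/6 - 5*I/3) = (6/25 + 12*I/25)*exp(3/2 - I)*sin(3/2 - I)

Final answer: (6/25 + 12*I/25)*exp(3/2 - I)*sin(3/2 - I)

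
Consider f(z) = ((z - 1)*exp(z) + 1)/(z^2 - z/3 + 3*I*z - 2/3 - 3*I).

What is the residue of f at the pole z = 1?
15/106 - 27*I/106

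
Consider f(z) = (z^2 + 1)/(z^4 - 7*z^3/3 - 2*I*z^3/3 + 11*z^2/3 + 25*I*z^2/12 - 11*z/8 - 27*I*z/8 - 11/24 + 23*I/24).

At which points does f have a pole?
{1/3 + 2*I/3, 1/2 + I/2, 1/2 + I, 1 - 3*I/2}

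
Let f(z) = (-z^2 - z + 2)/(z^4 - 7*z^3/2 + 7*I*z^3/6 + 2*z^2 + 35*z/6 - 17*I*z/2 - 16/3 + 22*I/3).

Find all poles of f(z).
{-3/2 + I/2, 2 - 2*I, 2 + I/3}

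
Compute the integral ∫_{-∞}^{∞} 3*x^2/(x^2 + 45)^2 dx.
Let f(z) = 3*z^2/(z^2 + 45)^2. The denominator has no real zeros and deg Q - deg P = 2 ≥ 2, so the integral of f over the upper semicircle |z| = R tends to 0 as R → ∞. Closing the contour in the upper half-plane,
  ∫_{-∞}^{∞} f(x) dx = 2πi · Σ Res(f, z_k)  over the poles with Im z_k > 0.

Zeros of the denominator: z^2 + 45 = 0 gives z = ±3*sqrt(5)*I.
Upper half-plane: z = 3*sqrt(5)*I (a pole of order 2).

Write f(z) = g(z)/(z - 3*sqrt(5)*I)^2 with g(z) = 3*z^2/(z + 3*sqrt(5)*I)^2. For a double pole, Res(f, z₀) = g'(z₀):
  g'(z) = 18*sqrt(5)*I*z/(z + 3*sqrt(5)*I)^3
  Res(f, 3*sqrt(5)*I) = g'(3*sqrt(5)*I) = -sqrt(5)*I/20

∫_{-∞}^{∞} f(x) dx = 2πi · (-sqrt(5)*I/20) = sqrt(5)*pi/10

Final answer: sqrt(5)*pi/10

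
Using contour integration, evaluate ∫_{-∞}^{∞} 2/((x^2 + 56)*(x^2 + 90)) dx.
Let f(z) = 2/((z^2 + 56)*(z^2 + 90)). The denominator has no real zeros and deg Q - deg P = 4 ≥ 2, so the integral of f over the upper semicircle |z| = R tends to 0 as R → ∞. Closing the contour in the upper half-plane,
  ∫_{-∞}^{∞} f(x) dx = 2πi · Σ Res(f, z_k)  over the poles with Im z_k > 0.

Zeros of the denominator: z^2 + 56 = 0 gives z = ±2*sqrt(14)*I; z^2 + 90 = 0 gives z = ±3*sqrt(10)*I.
Upper half-plane: z = 3*sqrt(10)*I, z = 2*sqrt(14)*I (simple).

Each pole is a simple zero of Q(z) = z^4 + 146*z^2 + 5040, so Res(f, z₀) = P(z₀)/Q'(z₀) with P(z) = 2, Q'(z) = 4*z^3 + 292*z:
  Res(f, 3*sqrt(10)*I) = (2)/(-204*sqrt(10)*I) = sqrt(10)*I/1020
  Res(f, 2*sqrt(14)*I) = (2)/(136*sqrt(14)*I) = -sqrt(14)*I/952

Sum of residues: I*(-sqrt(14)/952 + sqrt(10)/1020)
∫_{-∞}^{∞} f(x) dx = 2πi · (I*(-sqrt(14)/952 + sqrt(10)/1020)) = pi*(-14*sqrt(10) + 15*sqrt(14))/7140

Final answer: pi*(-14*sqrt(10) + 15*sqrt(14))/7140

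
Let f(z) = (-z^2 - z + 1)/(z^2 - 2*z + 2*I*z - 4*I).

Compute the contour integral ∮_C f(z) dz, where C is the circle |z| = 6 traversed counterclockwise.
By the residue theorem, ∮_C f(z) dz = 2πi · (sum of the residues of f at the poles inside |z| = 6).

The denominator factors as (z + 2*I)*(z - 2), so the singularities of f are simple poles at z = -2*I, z = 2.
  |-2*I|² = 4 < 36 = 6², so this pole is inside the contour.
  |2|² = 4 < 36 = 6², so this pole is inside the contour.

With P(z) = -z^2 - z + 1 and Q(z) = z^2 - 2*z + 2*I*z - 4*I, each pole is simple, so Res(f, z₀) = P(z₀)/Q'(z₀) with Q'(z) = 2*z - 2 + 2*I.
  Res(f, -2*I) = P(-2*I)/Q'(-2*I) = (5 + 2*I)/(-2 - 2*I) = -7/4 + 3*I/4
  Res(f, 2) = P(2)/Q'(2) = (-5)/(2 + 2*I) = -5/4 + 5*I/4

Sum of residues inside C: -3 + 2*I
∮_C f(z) dz = 2πi · (-3 + 2*I) = pi*(-4 - 6*I)

Final answer: pi*(-4 - 6*I)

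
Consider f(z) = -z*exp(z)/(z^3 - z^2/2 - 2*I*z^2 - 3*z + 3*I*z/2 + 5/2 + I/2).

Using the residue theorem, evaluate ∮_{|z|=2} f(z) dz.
By the residue theorem, ∮_C f(z) dz = 2πi · (sum of the residues of f at the poles inside |z| = 2).

The denominator factors as (z + 3/2 - I)*(z - 1 - I)*(z - 1), so the singularities of f are simple poles at z = -3/2 + I, z = 1 + I, z = 1.
  |-3/2 + I|² = 13/4 < 4 = 2², so this pole is inside the contour.
  |1 + I|² = 2 < 4 = 2², so this pole is inside the contour.
  |1|² = 1 < 4 = 2², so this pole is inside the contour.

With P(z) = -z*exp(z) and Q(z) = z^3 - z^2/2 - 2*I*z^2 - 3*z + 3*I*z/2 + 5/2 + I/2, each pole is simple, so Res(f, z₀) = P(z₀)/Q'(z₀) with Q'(z) = 3*z^2 - z - 4*I*z - 3 + 3*I/2.
  Res(f, -3/2 + I) = P(-3/2 + I)/Q'(-3/2 + I) = ((3/2 - I)*exp(-3/2 + I))/(25/4 - 5*I/2) = (38/145 - 8*I/145)*exp(-3/2 + I)
  Res(f, 1 + I) = P(1 + I)/Q'(1 + I) = ((-1 - I)*exp(1 + I))/(5*I/2) = (-2/5 + 2*I/5)*exp(1 + I)
  Res(f, 1) = P(1)/Q'(1) = (-exp(1))/(-1 - 5*I/2) = exp(1)*(4/29 - 10*I/29)

Sum of residues inside C: exp(1)*(4/29 - 10*I/29) + (-2/5 + 2*I/5)*exp(1 + I) + (38/145 - 8*I/145)*exp(-3/2 + I)
∮_C f(z) dz = 2πi · (exp(1)*(4/29 - 10*I/29) + (-2/5 + 2*I/5)*exp(1 + I) + (38/145 - 8*I/145)*exp(-3/2 + I)) = pi*(-4/5 - 4*I/5)*exp(1 + I) + pi*(16/145 + 76*I/145)*exp(-3/2 + I) + exp(1)*pi*(20/29 + 8*I/29)

Final answer: pi*(-4/5 - 4*I/5)*exp(1 + I) + pi*(16/145 + 76*I/145)*exp(-3/2 + I) + exp(1)*pi*(20/29 + 8*I/29)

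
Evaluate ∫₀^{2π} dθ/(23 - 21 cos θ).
Call the integral J. The integrand is 2π-periodic and we integrate over a full period, so shifting θ does not change the value (θ → θ + π flips the sign of the trig term). Hence
  J = ∫₀^{2π} dθ/(23 + 21 cos θ).
Put z = e^{iθ}: then cos θ = (z + 1/z)/2, dθ = dz/(iz), and z runs once counterclockwise around |z| = 1:
  J = ∮_{|z|=1} 1/(23 + 21*(z + 1/z)/2) · dz/(iz) = (2/i) ∮_{|z|=1} dz/(21*z^2 + 46*z + 21).
The roots of 21*z^2 + 46*z + 21 are z = (-23 ± sqrt(23^2 - 21^2))/21, with sqrt(88) = 2*sqrt(22); their product is 1, so only z₊ = -23/21 + 2*sqrt(22)/21 lies inside the unit circle (z₋ = -23/21 - 2*sqrt(22)/21 lies outside).
z₊ is a simple zero of q(z) = 21*z^2 + 46*z + 21, so Res(1/q, z₊) = 1/q'(z₊) with q'(z) = 42*z + 46; and q'(z₊) = 21*(z₊ - z₋) = 4*sqrt(22).
Therefore J = (2/i) · 2πi · 1/(4*sqrt(22)) = 2*pi/(2*sqrt(22)) = sqrt(22)*pi/22

Final answer: sqrt(22)*pi/22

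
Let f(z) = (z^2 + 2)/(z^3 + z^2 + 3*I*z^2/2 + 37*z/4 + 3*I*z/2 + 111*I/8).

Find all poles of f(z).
The singularities of f are the zeros of the denominator. Factoring,
  z^3 + z^2 + 3*I*z^2/2 + 37*z/4 + 3*I*z/2 + 111*I/8 = (z + 1/2 - 3*I)*(z + 1/2 + 3*I)*(z + 3*I/2)
so the candidates are z = -1/2 + 3*I, z = -1/2 - 3*I, z = -3*I/2.

Check the numerator P(z) = z^2 + 2 at each one:
  P(-1/2 + 3*I) = -27/4 - 3*I ≠ 0, so z = -1/2 + 3*I is a (simple) pole.
  P(-1/2 - 3*I) = -27/4 + 3*I ≠ 0, so z = -1/2 - 3*I is a (simple) pole.
  P(-3*I/2) = -1/4 ≠ 0, so z = -3*I/2 is a (simple) pole.

Poles of f: {-1/2 - 3*I, -1/2 + 3*I, -3*I/2}

Final answer: {-1/2 - 3*I, -1/2 + 3*I, -3*I/2}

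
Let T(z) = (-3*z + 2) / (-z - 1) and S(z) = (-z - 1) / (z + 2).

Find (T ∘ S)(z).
-5*z - 7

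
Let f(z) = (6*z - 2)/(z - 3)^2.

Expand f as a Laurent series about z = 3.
16/(z - 3)^2 + 6/(z - 3)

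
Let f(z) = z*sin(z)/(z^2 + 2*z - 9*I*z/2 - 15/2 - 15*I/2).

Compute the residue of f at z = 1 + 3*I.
Write f(z) = P(z)/Q(z) with P(z) = z*sin(z) and Q(z) = z^2 + 2*z - 9*I*z/2 - 15/2 - 15*I/2.
The denominator factors as Q(z) = (z + 3 - 3*I/2)*(z - 1 - 3*I), so z = 1 + 3*I is a simple zero of Q and P is analytic there; z = 1 + 3*I is therefore a simple pole and
  Res(f, z₀) = P(z₀)/Q'(z₀).

Q'(z) = 2*z + 2 - 9*I/2, so Q'(1 + 3*I) = 4 + 3*I/2.
P(1 + 3*I) = (1 + 3*I)*sin(1 + 3*I).

Res(f, 1 + 3*I) = ((1 + 3*I)*sin(1 + 3*I))/(4 + 3*I/2) = (34/73 + 42*I/73)*sin(1 + 3*I)

Final answer: (34/73 + 42*I/73)*sin(1 + 3*I)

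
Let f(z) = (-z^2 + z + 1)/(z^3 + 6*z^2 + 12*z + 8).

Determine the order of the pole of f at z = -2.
Factor the denominator:
  z^3 + 6*z^2 + 12*z + 8 = (z + 2)^3

The numerator P(z) = -z^2 + z + 1 has P(-2) = -5 ≠ 0, so no factor of (z + 2) cancels.
Near z = -2 we can therefore write f(z) = g(z)/(z + 2)^3 with g analytic at -2 and g(-2) ≠ 0 (g is just the numerator).

Hence z = -2 is a pole of order 3.

Final answer: 3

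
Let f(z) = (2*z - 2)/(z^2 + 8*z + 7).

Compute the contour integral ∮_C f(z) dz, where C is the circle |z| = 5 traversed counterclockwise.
-4*I*pi/3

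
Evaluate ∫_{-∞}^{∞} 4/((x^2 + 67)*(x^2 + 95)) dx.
Let f(z) = 4/((z^2 + 67)*(z^2 + 95)). The denominator has no real zeros and deg Q - deg P = 4 ≥ 2, so the integral of f over the upper semicircle |z| = R tends to 0 as R → ∞. Closing the contour in the upper half-plane,
  ∫_{-∞}^{∞} f(x) dx = 2πi · Σ Res(f, z_k)  over the poles with Im z_k > 0.

Zeros of the denominator: z^2 + 67 = 0 gives z = ±sqrt(67)*I; z^2 + 95 = 0 gives z = ±sqrt(95)*I.
Upper half-plane: z = sqrt(67)*I, z = sqrt(95)*I (simple).

Each pole is a simple zero of Q(z) = z^4 + 162*z^2 + 6365, so Res(f, z₀) = P(z₀)/Q'(z₀) with P(z) = 4, Q'(z) = 4*z^3 + 324*z:
  Res(f, sqrt(67)*I) = (4)/(56*sqrt(67)*I) = -sqrt(67)*I/938
  Res(f, sqrt(95)*I) = (4)/(-56*sqrt(95)*I) = sqrt(95)*I/1330

Sum of residues: I*(-sqrt(67)/938 + sqrt(95)/1330)
∫_{-∞}^{∞} f(x) dx = 2πi · (I*(-sqrt(67)/938 + sqrt(95)/1330)) = pi*(-67*sqrt(95) + 95*sqrt(67))/44555

Final answer: pi*(-67*sqrt(95) + 95*sqrt(67))/44555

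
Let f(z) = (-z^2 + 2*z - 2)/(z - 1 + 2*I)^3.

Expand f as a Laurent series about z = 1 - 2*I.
3/(z - 1 + 2*I)^3 + 4*I/(z - 1 + 2*I)^2 - 1/(z - 1 + 2*I)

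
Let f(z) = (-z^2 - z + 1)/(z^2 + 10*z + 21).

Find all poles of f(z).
{-7, -3}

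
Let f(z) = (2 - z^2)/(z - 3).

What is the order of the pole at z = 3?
Factor the denominator:
  z - 3 = (z - 3)

The numerator P(z) = 2 - z^2 has P(3) = -7 ≠ 0, so no factor of (z - 3) cancels.
Near z = 3 we can therefore write f(z) = g(z)/(z - 3) with g analytic at 3 and g(3) ≠ 0 (g is just the numerator).

Hence z = 3 is a pole of order 1.

Final answer: 1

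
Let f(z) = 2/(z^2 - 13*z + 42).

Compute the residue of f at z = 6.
Write f(z) = P(z)/Q(z) with P(z) = 2 and Q(z) = z^2 - 13*z + 42.
The denominator factors as Q(z) = (z - 7)*(z - 6), so z = 6 is a simple zero of Q and P is analytic there; z = 6 is therefore a simple pole and
  Res(f, z₀) = P(z₀)/Q'(z₀).

Q'(z) = 2*z - 13, so Q'(6) = -1.
P(6) = 2.

Res(f, 6) = (2)/(-1) = -2

Final answer: -2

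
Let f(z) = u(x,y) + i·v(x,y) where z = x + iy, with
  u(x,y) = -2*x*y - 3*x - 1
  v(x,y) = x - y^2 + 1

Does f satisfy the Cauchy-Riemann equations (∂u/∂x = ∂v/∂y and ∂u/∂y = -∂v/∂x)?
∂u/∂x = -2*y - 3
∂v/∂y = -2*y
∂u/∂y = -2*x
∂v/∂x = 1
∂u/∂x ≠ ∂v/∂y and ∂u/∂y ≠ -∂v/∂x; the Cauchy-Riemann equations are not satisfied, so f is not analytic.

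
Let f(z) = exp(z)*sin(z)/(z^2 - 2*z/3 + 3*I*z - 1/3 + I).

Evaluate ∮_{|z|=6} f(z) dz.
pi*(-54/97 + 24*I/97)*exp(1 - 3*I)*sin(1 - 3*I) + pi*(-54/97 + 24*I/97)*exp(-1/3)*sin(1/3)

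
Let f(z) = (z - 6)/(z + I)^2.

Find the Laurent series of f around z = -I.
Put w = z - (-I), i.e. z = w - I. The denominator is w^2, so it suffices to rewrite the numerator in powers of w.

P(z) = z - 6
P(w - I) = -6 - I + w

Dividing each term by w^2:
  f = (-6 - I)/w^2 + 1/w

Substituting back w = z + I:
  f(z) = (-6 - I)/(z + I)^2 + 1/(z + I)

The series is finite because the numerator is a polynomial; the negative powers form the principal part, and the coefficient of 1/(z + I) gives Res(f, -I) = 1.

Final answer: (-6 - I)/(z + I)^2 + 1/(z + I)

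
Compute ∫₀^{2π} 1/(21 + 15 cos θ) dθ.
Let J = ∫₀^{2π} dθ/(21 + 15 cos θ).
Put z = e^{iθ}: then cos θ = (z + 1/z)/2, dθ = dz/(iz), and z runs once counterclockwise around |z| = 1:
  J = ∮_{|z|=1} 1/(21 + 15*(z + 1/z)/2) · dz/(iz) = (2/i) ∮_{|z|=1} dz/(15*z^2 + 42*z + 15).
The roots of 15*z^2 + 42*z + 15 are z = (-21 ± sqrt(21^2 - 15^2))/15, with sqrt(216) = 6*sqrt(6); their product is 1, so only z₊ = -7/5 + 2*sqrt(6)/5 lies inside the unit circle (z₋ = -7/5 - 2*sqrt(6)/5 lies outside).
z₊ is a simple zero of q(z) = 15*z^2 + 42*z + 15, so Res(1/q, z₊) = 1/q'(z₊) with q'(z) = 30*z + 42; and q'(z₊) = 15*(z₊ - z₋) = 12*sqrt(6).
Therefore J = (2/i) · 2πi · 1/(12*sqrt(6)) = 2*pi/(6*sqrt(6)) = sqrt(6)*pi/18

Final answer: sqrt(6)*pi/18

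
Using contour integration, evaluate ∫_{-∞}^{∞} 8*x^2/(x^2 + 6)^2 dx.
Let f(z) = 8*z^2/(z^2 + 6)^2. The denominator has no real zeros and deg Q - deg P = 2 ≥ 2, so the integral of f over the upper semicircle |z| = R tends to 0 as R → ∞. Closing the contour in the upper half-plane,
  ∫_{-∞}^{∞} f(x) dx = 2πi · Σ Res(f, z_k)  over the poles with Im z_k > 0.

Zeros of the denominator: z^2 + 6 = 0 gives z = ±sqrt(6)*I.
Upper half-plane: z = sqrt(6)*I (a pole of order 2).

Write f(z) = g(z)/(z - sqrt(6)*I)^2 with g(z) = 8*z^2/(z + sqrt(6)*I)^2. For a double pole, Res(f, z₀) = g'(z₀):
  g'(z) = 16*sqrt(6)*I*z/(z + sqrt(6)*I)^3
  Res(f, sqrt(6)*I) = g'(sqrt(6)*I) = -sqrt(6)*I/3

∫_{-∞}^{∞} f(x) dx = 2πi · (-sqrt(6)*I/3) = 2*sqrt(6)*pi/3

Final answer: 2*sqrt(6)*pi/3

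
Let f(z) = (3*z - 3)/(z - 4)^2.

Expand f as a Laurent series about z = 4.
Put w = z - (4), i.e. z = w + 4. The denominator is w^2, so it suffices to rewrite the numerator in powers of w.

P(z) = 3*z - 3
P(w + 4) = 9 + 3*w

Dividing each term by w^2:
  f = 9/w^2 + 3/w

Substituting back w = z - 4:
  f(z) = 9/(z - 4)^2 + 3/(z - 4)

The series is finite because the numerator is a polynomial; the negative powers form the principal part, and the coefficient of 1/(z - 4) gives Res(f, 4) = 3.

Final answer: 9/(z - 4)^2 + 3/(z - 4)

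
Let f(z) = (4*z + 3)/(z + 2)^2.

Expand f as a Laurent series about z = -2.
-5/(z + 2)^2 + 4/(z + 2)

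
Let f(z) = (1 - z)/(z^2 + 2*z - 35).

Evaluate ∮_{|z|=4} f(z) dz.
By the residue theorem, ∮_C f(z) dz = 2πi · (sum of the residues of f at the poles inside |z| = 4).

The denominator factors as (z - 5)*(z + 7), so the singularities of f are simple poles at z = 5, z = -7.
  |5|² = 25 > 16 = 4², so this pole is outside the contour.
  |-7|² = 49 > 16 = 4², so this pole is outside the contour.

No pole lies inside the contour, so f is analytic on and inside C and the integral is 0 (Cauchy's theorem).

Final answer: 0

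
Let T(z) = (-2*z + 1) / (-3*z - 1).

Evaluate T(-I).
Substitute z = -I:
  numerator:   -2*(-I) + 1 = 1 + 2*I
  denominator: -3*(-I) - 1 = -1 + 3*I
T(-I) = (1 + 2*I)/(-1 + 3*I); multiplying numerator and denominator by the conjugate -1 - 3*I gives (5 - 5*I)/10 = 1/2 - I/2

Final answer: 1/2 - I/2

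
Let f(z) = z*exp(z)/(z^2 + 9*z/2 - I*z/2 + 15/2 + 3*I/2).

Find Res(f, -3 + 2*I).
(23/29 + 15*I/29)*exp(-3 + 2*I)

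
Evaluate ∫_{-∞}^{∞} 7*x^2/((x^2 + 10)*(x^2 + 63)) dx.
7*pi*(-sqrt(10) + 3*sqrt(7))/53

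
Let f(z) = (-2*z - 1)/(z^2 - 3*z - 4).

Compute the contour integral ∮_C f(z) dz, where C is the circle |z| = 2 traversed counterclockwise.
By the residue theorem, ∮_C f(z) dz = 2πi · (sum of the residues of f at the poles inside |z| = 2).

The denominator factors as (z - 4)*(z + 1), so the singularities of f are simple poles at z = 4, z = -1.
  |4|² = 16 > 4 = 2², so this pole is outside the contour.
  |-1|² = 1 < 4 = 2², so this pole is inside the contour.

With P(z) = -2*z - 1 and Q(z) = z^2 - 3*z - 4, each pole is simple, so Res(f, z₀) = P(z₀)/Q'(z₀) with Q'(z) = 2*z - 3.
  Res(f, -1) = P(-1)/Q'(-1) = (1)/(-5) = -1/5

∮_C f(z) dz = 2πi · (-1/5) = -2*I*pi/5

Final answer: -2*I*pi/5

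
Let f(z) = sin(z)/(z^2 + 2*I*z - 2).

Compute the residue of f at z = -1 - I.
Write f(z) = P(z)/Q(z) with P(z) = sin(z) and Q(z) = z^2 + 2*I*z - 2.
The denominator factors as Q(z) = (z + 1 + I)*(z - 1 + I), so z = -1 - I is a simple zero of Q and P is analytic there; z = -1 - I is therefore a simple pole and
  Res(f, z₀) = P(z₀)/Q'(z₀).

Q'(z) = 2*z + 2*I, so Q'(-1 - I) = -2.
P(-1 - I) = -sin(1 + I).

Res(f, -1 - I) = (-sin(1 + I))/(-2) = sin(1 + I)/2

Final answer: sin(1 + I)/2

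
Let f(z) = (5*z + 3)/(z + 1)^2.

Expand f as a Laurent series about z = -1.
Put w = z - (-1), i.e. z = w - 1. The denominator is w^2, so it suffices to rewrite the numerator in powers of w.

P(z) = 5*z + 3
P(w - 1) = -2 + 5*w

Dividing each term by w^2:
  f = -2/w^2 + 5/w

Substituting back w = z + 1:
  f(z) = -2/(z + 1)^2 + 5/(z + 1)

The series is finite because the numerator is a polynomial; the negative powers form the principal part, and the coefficient of 1/(z + 1) gives Res(f, -1) = 5.

Final answer: -2/(z + 1)^2 + 5/(z + 1)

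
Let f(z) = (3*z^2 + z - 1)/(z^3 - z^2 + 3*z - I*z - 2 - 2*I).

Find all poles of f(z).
The singularities of f are the zeros of the denominator. Factoring,
  z^3 - z^2 + 3*z - I*z - 2 - 2*I = (z - 1 - I)*(z + 2*I)*(z - I)
so the candidates are z = 1 + I, z = -2*I, z = I.

Check the numerator P(z) = 3*z^2 + z - 1 at each one:
  P(1 + I) = 7*I ≠ 0, so z = 1 + I is a (simple) pole.
  P(-2*I) = -13 - 2*I ≠ 0, so z = -2*I is a (simple) pole.
  P(I) = -4 + I ≠ 0, so z = I is a (simple) pole.

Poles of f: {-2*I, I, 1 + I}

Final answer: {-2*I, I, 1 + I}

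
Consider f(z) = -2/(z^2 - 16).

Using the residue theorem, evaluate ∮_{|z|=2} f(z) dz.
By the residue theorem, ∮_C f(z) dz = 2πi · (sum of the residues of f at the poles inside |z| = 2).

The denominator factors as (z - 4)*(z + 4), so the singularities of f are simple poles at z = 4, z = -4.
  |4|² = 16 > 4 = 2², so this pole is outside the contour.
  |-4|² = 16 > 4 = 2², so this pole is outside the contour.

No pole lies inside the contour, so f is analytic on and inside C and the integral is 0 (Cauchy's theorem).

Final answer: 0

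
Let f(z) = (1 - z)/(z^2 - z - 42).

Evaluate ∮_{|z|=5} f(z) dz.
By the residue theorem, ∮_C f(z) dz = 2πi · (sum of the residues of f at the poles inside |z| = 5).

The denominator factors as (z + 6)*(z - 7), so the singularities of f are simple poles at z = -6, z = 7.
  |-6|² = 36 > 25 = 5², so this pole is outside the contour.
  |7|² = 49 > 25 = 5², so this pole is outside the contour.

No pole lies inside the contour, so f is analytic on and inside C and the integral is 0 (Cauchy's theorem).

Final answer: 0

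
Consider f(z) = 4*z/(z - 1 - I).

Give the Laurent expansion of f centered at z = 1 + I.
Put w = z - (1 + I), i.e. z = w + 1 + I. The denominator is w, so it suffices to rewrite the numerator in powers of w.

P(z) = 4*z
P(w + 1 + I) = 4 + 4*I + 4*w

Dividing each term by w:
  f = (4 + 4*I)/w + 4

Substituting back w = z - 1 - I:
  f(z) = (4 + 4*I)/(z - 1 - I) + 4

The series is finite because the numerator is a polynomial; the negative powers form the principal part, and the coefficient of 1/(z - 1 - I) gives Res(f, 1 + I) = 4 + 4*I.

Final answer: (4 + 4*I)/(z - 1 - I) + 4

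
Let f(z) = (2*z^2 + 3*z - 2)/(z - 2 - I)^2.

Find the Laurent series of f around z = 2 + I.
Put w = z - (2 + I), i.e. z = w + 2 + I. The denominator is w^2, so it suffices to rewrite the numerator in powers of w.

P(z) = 2*z^2 + 3*z - 2
P(w + 2 + I) = 10 + 11*I + (11 + 4*I)*w + 2*w^2

Dividing each term by w^2:
  f = (10 + 11*I)/w^2 + (11 + 4*I)/w + 2

Substituting back w = z - 2 - I:
  f(z) = (10 + 11*I)/(z - 2 - I)^2 + (11 + 4*I)/(z - 2 - I) + 2

The series is finite because the numerator is a polynomial; the negative powers form the principal part, and the coefficient of 1/(z - 2 - I) gives Res(f, 2 + I) = 11 + 4*I.

Final answer: (10 + 11*I)/(z - 2 - I)^2 + (11 + 4*I)/(z - 2 - I) + 2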